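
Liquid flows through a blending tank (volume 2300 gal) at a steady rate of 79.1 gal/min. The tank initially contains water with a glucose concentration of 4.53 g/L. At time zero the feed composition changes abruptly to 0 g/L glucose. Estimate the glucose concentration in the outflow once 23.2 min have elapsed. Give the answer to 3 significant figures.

Unsteady species balance (constant V, well mixed): V dC/dt = Q(C_in − C).
Time constant τ = V/Q = 2300/79.1 = 29.077 min.
Solution: C(t) = C_in + (C₀ − C_in) e^(−t/τ).
C(23.2) = 0 + (4.53 − 0)·e^(−23.2/29.077) = 0 + (4.5300)·0.45028 = 2.0398 g/L.

2.04 g/L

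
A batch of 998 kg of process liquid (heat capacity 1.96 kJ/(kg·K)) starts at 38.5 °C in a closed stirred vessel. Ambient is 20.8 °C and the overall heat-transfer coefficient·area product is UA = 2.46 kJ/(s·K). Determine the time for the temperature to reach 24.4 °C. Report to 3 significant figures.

1270 s

Lumped-capacitance energy balance: M c_p dT/dt = UA(T_amb − T).
τ = M c_p/UA = 795.15 s; T_ss = T_amb = 20.800 °C.
T(t) = T_ss + (T₀ − T_ss)e^(−t/τ); set T = 24.4:
t = −τ ln[(T − T_ss)/(T₀ − T_ss)] = −795.15 · ln(0.20339) = 1266.4 s.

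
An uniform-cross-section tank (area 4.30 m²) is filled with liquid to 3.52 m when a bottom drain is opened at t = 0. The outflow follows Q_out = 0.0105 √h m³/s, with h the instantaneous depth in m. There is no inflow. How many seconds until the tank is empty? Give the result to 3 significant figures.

1540 s

With no inflow, A dh/dt = −0.0105 √h.
This is separable: 2 d(√h)/dt = −0.0105/A, so √h = √h₀ − (0.0105/(2A)) t.
Set h = 0: 2√h₀ = (0.0105/A) t_empty ⇒ t_empty = 2A√h₀/0.0105.
t_empty = 2·4.30·√3.52/0.0105 = 8.6000·1.8762/0.0105 = 1536.7 s.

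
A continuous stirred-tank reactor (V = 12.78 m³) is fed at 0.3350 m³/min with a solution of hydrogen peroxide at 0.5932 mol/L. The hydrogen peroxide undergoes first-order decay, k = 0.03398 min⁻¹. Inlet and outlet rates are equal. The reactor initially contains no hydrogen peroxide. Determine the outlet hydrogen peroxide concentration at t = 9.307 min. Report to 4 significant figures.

0.1108 mol/L

Accumulation = in − out − consumed: V dC/dt = Q C_in − Q C − k V C.
This is linear with rate a = Q/V + k = 0.0601928 min⁻¹.
C_ss = Q C_in/(Q + kV) = 0.258327 mol/L; C(t) = C_ss + (C₀ − C_ss) e^(−a t).
C(9.307) = 0.258327 + (-0.258327)·e^(−0.0601928·9.307) = 0.258327 + (-0.258327)·0.571086 = 0.110800 mol/L.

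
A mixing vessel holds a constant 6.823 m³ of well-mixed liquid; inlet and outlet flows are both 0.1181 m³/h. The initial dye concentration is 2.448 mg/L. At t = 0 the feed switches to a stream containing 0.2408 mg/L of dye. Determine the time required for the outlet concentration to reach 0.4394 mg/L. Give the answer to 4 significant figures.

Species balance: V dC/dt = Q(C_in − C) ⇒ τ = V/Q = 57.7731 h.
C(t) = C_in + (C₀ − C_in) e^(−t/τ). Set C = 0.4394 and solve for t:
e^(−t/τ) = (C − C_in)/(C₀ − C_in) = (0.4394 − 0.2408)/(2.448 − 0.2408) = 0.0899783
t = −τ ln(…) = 57.7731 × 2.40819 = 139.128 h.

139.1 h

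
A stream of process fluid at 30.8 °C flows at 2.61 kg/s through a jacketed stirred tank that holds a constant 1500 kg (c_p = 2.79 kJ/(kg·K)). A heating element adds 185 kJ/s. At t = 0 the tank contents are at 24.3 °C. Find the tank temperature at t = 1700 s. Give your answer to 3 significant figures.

First-law balance (no shaft work): M c_p dT/dt = ṁ c_p (T_in − T) + 185.
τ = M/ṁ = 574.71 s; T_ss = T_in + Q̇/(ṁ c_p) = 30.8 + 185/(2.61·2.79) = 56.205 °C.
Solution: T(t) = T_ss + (T₀ − T_ss) e^(−t/τ).
T(1700) = 56.205 + (-31.905)·e^(−1700/574.71) = 56.205 + (-31.905)·0.051923 = 54.549 °C.

54.5 °C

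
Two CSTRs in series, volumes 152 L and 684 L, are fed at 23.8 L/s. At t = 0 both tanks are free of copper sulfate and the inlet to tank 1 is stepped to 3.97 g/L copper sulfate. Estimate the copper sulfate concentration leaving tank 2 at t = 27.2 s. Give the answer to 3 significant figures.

2.00 g/L

Time constants: τᵢ = Vᵢ/Q for each well-mixed tank.
τ₁ = 152/23.8 = 6.3866 s; τ₂ = 684/23.8 = 28.739 s.
Solving the cascade with C₁(0)=C₂(0)=0 gives C₂(t) = C_in[1 − (τ₁ e^(−t/τ₁) − τ₂ e^(−t/τ₂))/(τ₁ − τ₂)].
At t = 27.2: e^(−t/τ₁) = 0.014137, e^(−t/τ₂) = 0.38812.
C₂ = 3.97·[1 − (6.3866·0.014137 − 28.739·0.38812)/(-22.353)] = 3.97·0.50502 = 2.0049 g/L.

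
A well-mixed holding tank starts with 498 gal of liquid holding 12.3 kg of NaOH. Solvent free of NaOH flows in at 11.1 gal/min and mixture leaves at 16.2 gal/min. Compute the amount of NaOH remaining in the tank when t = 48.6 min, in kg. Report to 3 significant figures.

Let m(t) be the amount of NaOH. Volume: V(t) = V₀ + (Q_in − Q_out) t = 498 − 5.1000 t; V(48.6) = 250.14 gal.
No NaOH enters, so dm/dt = −Q_out · (m/V).
dm/m = −Q_out dt/(V₀ − 5.1000 t); integrating gives ln(m/m₀) = −(Q_out/(Q_in−Q_out)) ln(V/V₀).
m = m₀ (V₀/V)^(Q_out/(Q_in−Q_out)) = 12.3 × (498/250.14)^(-3.1765) = 1.3804 kg.

1.38 kg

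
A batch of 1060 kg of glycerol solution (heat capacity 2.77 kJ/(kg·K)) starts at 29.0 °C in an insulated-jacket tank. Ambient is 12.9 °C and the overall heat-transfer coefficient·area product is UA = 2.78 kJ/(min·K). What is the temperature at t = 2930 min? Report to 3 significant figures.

13.9 °C

Lumped-capacitance energy balance: M c_p dT/dt = UA(T_amb − T).
dT/dt = (T_ss − T)/τ with T_ss = T_amb = 12.900 °C, τ = M c_p/UA = 1060·2.77/2.78 = 1056.2 min.
This is linear first-order; T(t) = T_ss + (T₀ − T_ss) e^(−t/τ).
T(2930) = 12.900 + (16.100)·0.062404 = 13.905 °C.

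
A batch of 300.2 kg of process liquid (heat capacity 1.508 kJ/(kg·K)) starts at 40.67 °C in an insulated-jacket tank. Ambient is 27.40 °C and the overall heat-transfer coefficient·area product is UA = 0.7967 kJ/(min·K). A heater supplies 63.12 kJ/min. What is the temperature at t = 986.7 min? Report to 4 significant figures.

95.01 °C

Lumped-capacitance energy balance: M c_p dT/dt = UA(T_amb − T) + Q̇.
dT/dt = (T_ss − T)/τ with T_ss = T_amb + Q̇/UA = 27.40 + 63.12/0.7967 = 106.627 °C, τ = M c_p/UA = 300.2·1.508/0.7967 = 568.221 min.
T approaches T_ss exponentially: T(t) = T_ss + (T₀ − T_ss) e^(−t/τ).
T(986.7) = 106.627 + (-65.9568)·0.176141 = 95.0091 °C.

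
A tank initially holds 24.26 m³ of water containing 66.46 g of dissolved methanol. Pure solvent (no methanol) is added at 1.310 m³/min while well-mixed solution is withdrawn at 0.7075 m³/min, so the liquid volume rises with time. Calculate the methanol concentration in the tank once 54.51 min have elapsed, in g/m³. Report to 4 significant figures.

Let m(t) be the amount of methanol. Volume: V(t) = V₀ + (Q_in − Q_out) t = 24.26 + 0.602500 t; V(54.51) = 57.1023 m³.
Solute balance: dm/dt = 0 − Q_out C = −Q_out m/V(t).
dm/m = −Q_out dt/(V₀ + 0.602500 t); integrating gives ln(m/m₀) = −(Q_out/(Q_in−Q_out)) ln(V/V₀).
m = m₀ (V₀/V)^(Q_out/(Q_in−Q_out)) = 66.46 × (24.26/57.1023)^(1.17427) = 24.3226 g.
C = m/V = 24.3226/57.1023 = 0.425947 g/m³.

0.4259 g/m³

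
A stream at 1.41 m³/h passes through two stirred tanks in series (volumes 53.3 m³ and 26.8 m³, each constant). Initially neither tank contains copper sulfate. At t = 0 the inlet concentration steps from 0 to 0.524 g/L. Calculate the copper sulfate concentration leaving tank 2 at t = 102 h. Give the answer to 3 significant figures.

0.456 g/L

Time constants: τᵢ = Vᵢ/Q for each well-mixed tank.
τ₁ = 53.3/1.41 = 37.801 h; τ₂ = 26.8/1.41 = 19.007 h.
Tank 1: C₁ = C_in(1 − e^(−t/τ₁)). Tank 2 (τ₁ ≠ τ₂): C₂ = C_in[1 − (τ₁ e^(−t/τ₁) − τ₂ e^(−t/τ₂))/(τ₁ − τ₂)].
At t = 102: e^(−t/τ₁) = 0.067319, e^(−t/τ₂) = 0.0046708.
C₂ = 0.524·[1 − (37.801·0.067319 − 19.007·0.0046708)/(18.794)] = 0.524·0.86932 = 0.45553 g/L.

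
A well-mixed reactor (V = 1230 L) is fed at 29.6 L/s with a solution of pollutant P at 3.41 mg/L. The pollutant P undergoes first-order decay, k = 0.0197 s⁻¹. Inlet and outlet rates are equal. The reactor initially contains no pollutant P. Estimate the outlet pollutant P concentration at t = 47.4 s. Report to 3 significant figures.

1.64 mg/L

Species balance: V dC/dt = Q C_in − Q C − k V C.
dC/dt = (Q/V) C_in − (Q/V + k) C; effective rate a = Q/V + k = 0.024065 + 0.0197 = 0.043765 s⁻¹.
C_ss = Q C_in/(Q + kV) = 1.8751 mg/L; C(t) = C_ss + (C₀ − C_ss) e^(−a t).
C(47.4) = 1.8751 + (-1.8751)·e^(−0.043765·47.4) = 1.8751 + (-1.8751)·0.12562 = 1.6395 mg/L.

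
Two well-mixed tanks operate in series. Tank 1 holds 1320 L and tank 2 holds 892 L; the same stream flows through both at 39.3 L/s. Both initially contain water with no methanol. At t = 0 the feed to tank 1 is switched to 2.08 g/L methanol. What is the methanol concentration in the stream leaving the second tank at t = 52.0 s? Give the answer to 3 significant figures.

Species balance on tank i: dCᵢ/dt = (Cᵢ₋₁ − Cᵢ)/τᵢ with τᵢ = Vᵢ/Q.
τ₁ = 1320/39.3 = 33.588 s; τ₂ = 892/39.3 = 22.697 s.
Tank 1: C₁ = C_in(1 − e^(−t/τ₁)). Tank 2 (τ₁ ≠ τ₂): C₂ = C_in[1 − (τ₁ e^(−t/τ₁) − τ₂ e^(−t/τ₂))/(τ₁ − τ₂)].
At t = 52.0: e^(−t/τ₁) = 0.21263, e^(−t/τ₂) = 0.10116.
C₂ = 2.08·[1 − (33.588·0.21263 − 22.697·0.10116)/(10.891)] = 2.08·0.55505 = 1.1545 g/L.

1.15 g/L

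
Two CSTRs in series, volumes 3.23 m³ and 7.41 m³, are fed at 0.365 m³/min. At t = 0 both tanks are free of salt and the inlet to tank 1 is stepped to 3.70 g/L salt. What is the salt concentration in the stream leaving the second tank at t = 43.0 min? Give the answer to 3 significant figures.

Species balance on tank i: dCᵢ/dt = (Cᵢ₋₁ − Cᵢ)/τᵢ with τᵢ = Vᵢ/Q.
τ₁ = 3.23/0.365 = 8.8493 min; τ₂ = 7.41/0.365 = 20.301 min.
Solving the cascade with C₁(0)=C₂(0)=0 gives C₂(t) = C_in[1 − (τ₁ e^(−t/τ₁) − τ₂ e^(−t/τ₂))/(τ₁ − τ₂)].
At t = 43.0: e^(−t/τ₁) = 0.0077572, e^(−t/τ₂) = 0.12026.
C₂ = 3.70·[1 − (8.8493·0.0077572 − 20.301·0.12026)/(-11.452)] = 3.70·0.79280 = 2.9334 g/L.

2.93 g/L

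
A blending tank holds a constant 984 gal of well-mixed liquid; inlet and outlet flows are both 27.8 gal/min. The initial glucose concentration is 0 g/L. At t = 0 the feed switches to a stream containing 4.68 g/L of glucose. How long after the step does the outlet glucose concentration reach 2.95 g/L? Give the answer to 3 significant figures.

Mass balance on the solute (V constant): V dC/dt = Q(C_in − C), so τ = V/Q = 35.396 min.
C(t) = C_in + (C₀ − C_in) e^(−t/τ). Set C = 2.95 and solve for t:
e^(−t/τ) = (C − C_in)/(C₀ − C_in) = (2.95 − 4.68)/(0 − 4.68) = 0.36966
t = −τ ln(…) = 35.396 × 0.99518 = 35.225 min.

35.2 min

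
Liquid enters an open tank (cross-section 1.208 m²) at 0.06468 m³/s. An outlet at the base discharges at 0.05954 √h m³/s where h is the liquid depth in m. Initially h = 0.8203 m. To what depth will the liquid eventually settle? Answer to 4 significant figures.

Level balance: A dh/dt = 0.06468 − 0.05954 √h. Setting dh/dt = 0:
Q_in = 0.05954 √h_ss ⇒ √h_ss = 0.06468/0.05954 = 1.08633.
h_ss = 1.08633² = 1.18011 m. (Since h₀ = 0.8203 m < h_ss, the level will rise toward this value.)

1.180 m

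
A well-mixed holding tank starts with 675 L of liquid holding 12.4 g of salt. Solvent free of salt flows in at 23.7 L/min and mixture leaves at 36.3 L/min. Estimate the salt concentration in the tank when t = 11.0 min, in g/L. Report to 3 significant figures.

0.0119 g/L

Total volume: dV/dt = Q_in − Q_out = -12.600 L/min, so V(t) = 675 − 12.600 t and V(11.0) = 536.40 L.
Species balance (pure solvent in): dm/dt = −Q_out · m/V(t).
Separate: dm/m = −Q_out dt/V(t) ⇒ ln(m/m₀) = −(Q_out/(Q_in−Q_out)) ln(V/V₀).
m = m₀ (V₀/V)^(Q_out/(Q_in−Q_out)) = 12.4 × (675/536.40)^(-2.8810) = 6.3953 g.
C = m/V = 6.3953/536.40 = 0.011923 g/L.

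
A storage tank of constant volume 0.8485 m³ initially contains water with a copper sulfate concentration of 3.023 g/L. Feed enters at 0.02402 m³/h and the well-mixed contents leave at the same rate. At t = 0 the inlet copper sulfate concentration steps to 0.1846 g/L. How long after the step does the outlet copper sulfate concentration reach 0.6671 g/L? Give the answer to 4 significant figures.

Species balance: V dC/dt = Q(C_in − C) ⇒ τ = V/Q = 35.3247 h.
C(t) = C_in + (C₀ − C_in) e^(−t/τ). Set C = 0.6671 and solve for t:
e^(−t/τ) = (C − C_in)/(C₀ − C_in) = (0.6671 − 0.1846)/(3.023 − 0.1846) = 0.169990
t = −τ ln(…) = 35.3247 × 1.77201 = 62.5959 h.

62.60 h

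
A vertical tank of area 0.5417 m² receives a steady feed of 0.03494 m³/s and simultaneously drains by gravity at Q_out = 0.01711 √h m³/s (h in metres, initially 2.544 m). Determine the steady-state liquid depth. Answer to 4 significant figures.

4.170 m

Level balance: A dh/dt = 0.03494 − 0.01711 √h. Setting dh/dt = 0:
Q_in = 0.01711 √h_ss ⇒ √h_ss = 0.03494/0.01711 = 2.04208.
h_ss = 2.04208² = 4.17009 m. (Since h₀ = 2.544 m < h_ss, the level will rise toward this value.)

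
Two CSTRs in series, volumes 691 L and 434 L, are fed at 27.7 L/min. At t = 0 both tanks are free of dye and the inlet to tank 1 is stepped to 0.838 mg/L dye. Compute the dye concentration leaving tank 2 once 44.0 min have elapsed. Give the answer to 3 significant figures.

0.537 mg/L

Time constants: τᵢ = Vᵢ/Q for each well-mixed tank.
τ₁ = 691/27.7 = 24.946 min; τ₂ = 434/27.7 = 15.668 min.
Solving the cascade with C₁(0)=C₂(0)=0 gives C₂(t) = C_in[1 − (τ₁ e^(−t/τ₁) − τ₂ e^(−t/τ₂))/(τ₁ − τ₂)].
At t = 44.0: e^(−t/τ₁) = 0.17139, e^(−t/τ₂) = 0.060308.
C₂ = 0.838·[1 − (24.946·0.17139 − 15.668·0.060308)/(9.2780)] = 0.838·0.64103 = 0.53718 mg/L.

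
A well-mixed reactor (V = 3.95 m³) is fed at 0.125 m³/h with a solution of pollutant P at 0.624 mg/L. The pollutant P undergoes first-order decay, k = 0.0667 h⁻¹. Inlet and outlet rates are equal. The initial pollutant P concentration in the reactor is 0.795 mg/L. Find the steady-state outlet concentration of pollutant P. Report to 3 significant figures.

Species balance: V dC/dt = Q C_in − Q C − k V C.
At steady state: 0 = Q C_in − (Q + kV) C_ss, so C_ss = Q C_in/(Q + kV).
C_ss = 0.125·0.624/(0.125 + 0.0667·3.95) = 0.078000/0.38847 = 0.20079 mg/L.

0.201 mg/L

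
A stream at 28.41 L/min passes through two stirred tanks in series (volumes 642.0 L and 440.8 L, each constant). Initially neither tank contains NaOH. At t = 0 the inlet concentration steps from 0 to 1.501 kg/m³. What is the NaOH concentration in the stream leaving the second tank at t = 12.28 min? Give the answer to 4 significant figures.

0.2097 kg/m³

Each tank obeys Vᵢ dCᵢ/dt = Q(Cᵢ₋₁ − Cᵢ), so τᵢ = Vᵢ/Q.
τ₁ = 642.0/28.41 = 22.5977 min; τ₂ = 440.8/28.41 = 15.5157 min.
Tank 1: C₁ = C_in(1 − e^(−t/τ₁)). Tank 2 (τ₁ ≠ τ₂): C₂ = C_in[1 − (τ₁ e^(−t/τ₁) − τ₂ e^(−t/τ₂))/(τ₁ − τ₂)].
At t = 12.28: e^(−t/τ₁) = 0.580759, e^(−t/τ₂) = 0.453183.
C₂ = 1.501·[1 − (22.5977·0.580759 − 15.5157·0.453183)/(7.08201)] = 1.501·0.139740 = 0.209750 kg/m³.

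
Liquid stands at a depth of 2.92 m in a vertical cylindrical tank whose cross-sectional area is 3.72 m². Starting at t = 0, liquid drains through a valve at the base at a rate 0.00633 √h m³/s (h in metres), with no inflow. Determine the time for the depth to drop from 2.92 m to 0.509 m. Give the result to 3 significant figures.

A dh/dt = −Q_out = −0.00633 √h.
∫ h^(−1/2) dh = −(0.00633/A) ∫ dt, giving 2√h = 2√h₀ − (0.00633/A) t.
t = 2A(√h₀ − √h)/0.00633 = 2·3.72·(√2.92 − √0.509)/0.00633
  = 7.4400 × (1.7088 − 0.71344) / 0.00633 = 1169.9 s.

1170 s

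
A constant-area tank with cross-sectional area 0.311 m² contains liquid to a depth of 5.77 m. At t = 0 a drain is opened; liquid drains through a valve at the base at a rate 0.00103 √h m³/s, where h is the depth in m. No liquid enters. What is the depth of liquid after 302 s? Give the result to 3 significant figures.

3.62 m

With no inflow, A dh/dt = −0.00103 √h.
This is separable: 2 d(√h)/dt = −0.00103/A, so √h = √h₀ − (0.00103/(2A)) t.
√h = √5.77 − 0.00103·302/(2·0.311) = 2.4021 − 0.50010 = 1.9020.
h = 1.9020² = 3.6176 m.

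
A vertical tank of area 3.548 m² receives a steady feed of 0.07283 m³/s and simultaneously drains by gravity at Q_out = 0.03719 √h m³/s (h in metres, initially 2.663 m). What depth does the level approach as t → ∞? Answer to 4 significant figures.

A dh/dt = Q_in − 0.03719 √h. Steady state requires inflow = outflow:
Q_in = 0.03719 √h_ss ⇒ √h_ss = 0.07283/0.03719 = 1.95832.
h_ss = 1.95832² = 3.83503 m. (Since h₀ = 2.663 m < h_ss, the level will rise toward this value.)

3.835 m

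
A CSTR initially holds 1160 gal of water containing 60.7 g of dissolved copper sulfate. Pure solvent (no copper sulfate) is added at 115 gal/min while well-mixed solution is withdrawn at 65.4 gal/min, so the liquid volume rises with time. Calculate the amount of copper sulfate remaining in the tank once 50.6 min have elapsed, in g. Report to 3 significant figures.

Let m(t) be the amount of copper sulfate. Volume: V(t) = V₀ + (Q_in − Q_out) t = 1160 + 49.600 t; V(50.6) = 3669.8 gal.
No copper sulfate enters, so dm/dt = −Q_out · (m/V).
dm/m = −Q_out dt/(V₀ + 49.600 t); integrating gives ln(m/m₀) = −(Q_out/(Q_in−Q_out)) ln(V/V₀).
m = m₀ (V₀/V)^(Q_out/(Q_in−Q_out)) = 60.7 × (1160/3669.8)^(1.3185) = 13.295 g.

13.3 g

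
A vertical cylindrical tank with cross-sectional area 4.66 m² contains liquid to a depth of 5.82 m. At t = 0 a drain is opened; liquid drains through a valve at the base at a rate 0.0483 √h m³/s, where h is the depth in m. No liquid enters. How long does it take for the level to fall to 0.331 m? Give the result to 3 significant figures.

With no inflow, A dh/dt = −0.0483 √h.
∫ h^(−1/2) dh = −(0.0483/A) ∫ dt, giving 2√h = 2√h₀ − (0.0483/A) t.
t = 2A(√h₀ − √h)/0.0483 = 2·4.66·(√5.82 − √0.331)/0.0483
  = 9.3200 × (2.4125 − 0.57533) / 0.0483 = 354.50 s.

354 s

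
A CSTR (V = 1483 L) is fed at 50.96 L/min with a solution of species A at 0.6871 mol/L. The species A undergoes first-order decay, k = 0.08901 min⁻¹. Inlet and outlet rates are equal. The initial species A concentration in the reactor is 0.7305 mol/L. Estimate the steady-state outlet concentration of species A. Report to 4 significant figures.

V dC/dt = Q(C_in − C) − k V C.
Steady state (dC/dt = 0): C_ss = Q C_in/(Q + kV) = C_in/(1 + kV/Q).
C_ss = 50.96·0.6871/(50.96 + 0.08901·1483) = 35.0146/182.962 = 0.191377 mol/L.

0.1914 mol/L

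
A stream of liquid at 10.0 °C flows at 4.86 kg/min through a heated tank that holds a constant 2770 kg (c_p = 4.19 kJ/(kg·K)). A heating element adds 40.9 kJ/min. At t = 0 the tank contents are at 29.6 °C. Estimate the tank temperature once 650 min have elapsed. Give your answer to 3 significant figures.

M c_p dT/dt = ṁ c_p (T_in − T) + Q̇.
Rearrange: dT/dt = (T_ss − T)/τ with τ = M/ṁ = 569.96 min and T_ss = T_in + Q̇/(ṁ c_p) = 12.009 °C.
This is linear first-order; T(t) = T_ss + (T₀ − T_ss) e^(−t/τ).
T(650) = 12.009 + (17.591)·e^(−650/569.96) = 12.009 + (17.591)·0.31968 = 17.632 °C.

17.6 °C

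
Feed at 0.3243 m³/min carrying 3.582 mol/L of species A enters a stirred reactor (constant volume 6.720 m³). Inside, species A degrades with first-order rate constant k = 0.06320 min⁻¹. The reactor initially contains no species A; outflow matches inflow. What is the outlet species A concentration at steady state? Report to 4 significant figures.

Accumulation = in − out − consumed: V dC/dt = Q C_in − Q C − k V C.
At steady state: 0 = Q C_in − (Q + kV) C_ss, so C_ss = Q C_in/(Q + kV).
C_ss = 0.3243·3.582/(0.3243 + 0.06320·6.720) = 1.16164/0.749004 = 1.55092 mol/L.

1.551 mol/L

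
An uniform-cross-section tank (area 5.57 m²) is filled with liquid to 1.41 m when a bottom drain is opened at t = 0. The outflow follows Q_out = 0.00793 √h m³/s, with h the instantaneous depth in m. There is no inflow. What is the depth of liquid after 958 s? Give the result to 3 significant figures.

0.256 m

A dh/dt = −Q_out = −0.00793 √h.
Separate and integrate: 2(√h − √h₀) = −(0.00793/A) t.
√h = √1.41 − 0.00793·958/(2·5.57) = 1.1874 − 0.68195 = 0.50548.
h = 0.50548² = 0.25551 m.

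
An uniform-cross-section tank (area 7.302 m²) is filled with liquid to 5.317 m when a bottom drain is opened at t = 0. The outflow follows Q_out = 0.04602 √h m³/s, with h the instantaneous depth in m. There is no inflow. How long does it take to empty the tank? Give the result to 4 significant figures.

Mass balance (ρ constant): A dh/dt = −0.04602 √h.
Separate and integrate: 2(√h − √h₀) = −(0.04602/A) t.
Tank is empty when √h = 0: t_empty = 2A√h₀/0.04602.
t_empty = 2·7.302·√5.317/0.04602 = 14.6040·2.30586/0.04602 = 731.743 s.

731.7 s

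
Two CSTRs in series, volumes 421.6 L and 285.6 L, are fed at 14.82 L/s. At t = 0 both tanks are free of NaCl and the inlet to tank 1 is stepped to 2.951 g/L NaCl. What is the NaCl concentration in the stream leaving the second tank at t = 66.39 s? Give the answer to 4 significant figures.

Time constants: τᵢ = Vᵢ/Q for each well-mixed tank.
τ₁ = 421.6/14.82 = 28.4480 s; τ₂ = 285.6/14.82 = 19.2713 s.
Solving the cascade with C₁(0)=C₂(0)=0 gives C₂(t) = C_in[1 − (τ₁ e^(−t/τ₁) − τ₂ e^(−t/τ₂))/(τ₁ − τ₂)].
At t = 66.39: e^(−t/τ₁) = 0.0969337, e^(−t/τ₂) = 0.0319039.
C₂ = 2.951·[1 − (28.4480·0.0969337 − 19.2713·0.0319039)/(9.17679)] = 2.951·0.766504 = 2.26195 g/L.

2.262 g/L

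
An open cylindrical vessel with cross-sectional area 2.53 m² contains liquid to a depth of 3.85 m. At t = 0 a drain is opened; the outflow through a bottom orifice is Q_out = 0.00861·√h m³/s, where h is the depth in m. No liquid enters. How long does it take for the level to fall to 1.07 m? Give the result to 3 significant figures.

545 s

With no inflow, A dh/dt = −0.00861 √h.
Separate and integrate: 2(√h − √h₀) = −(0.00861/A) t.
t = 2A(√h₀ − √h)/0.00861 = 2·2.53·(√3.85 − √1.07)/0.00861
  = 5.0600 × (1.9621 − 1.0344) / 0.00861 = 545.22 s.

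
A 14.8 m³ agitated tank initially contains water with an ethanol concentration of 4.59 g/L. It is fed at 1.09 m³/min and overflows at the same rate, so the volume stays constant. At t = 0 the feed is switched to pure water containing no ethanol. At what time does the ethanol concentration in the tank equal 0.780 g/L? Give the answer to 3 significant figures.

Accumulation = in − out for the solute gives V dC/dt = Q(C_in − C), so τ = V/Q = 13.578 min.
C(t) = C_in + (C₀ − C_in) e^(−t/τ). Set C = 0.780 and solve for t:
e^(−t/τ) = (C − C_in)/(C₀ − C_in) = (0.780 − 0)/(4.59 − 0) = 0.16993
t = −τ ln(…) = 13.578 × 1.7723 = 24.065 min.

24.1 min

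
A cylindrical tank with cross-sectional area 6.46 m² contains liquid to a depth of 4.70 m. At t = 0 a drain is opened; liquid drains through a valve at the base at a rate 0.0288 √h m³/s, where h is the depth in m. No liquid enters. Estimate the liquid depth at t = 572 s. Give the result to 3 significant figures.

0.797 m

With no inflow, A dh/dt = −0.0288 √h.
Separate and integrate: 2(√h − √h₀) = −(0.0288/A) t.
√h = √4.70 − 0.0288·572/(2·6.46) = 2.1679 − 1.2750 = 0.89290.
h = 0.89290² = 0.79727 m.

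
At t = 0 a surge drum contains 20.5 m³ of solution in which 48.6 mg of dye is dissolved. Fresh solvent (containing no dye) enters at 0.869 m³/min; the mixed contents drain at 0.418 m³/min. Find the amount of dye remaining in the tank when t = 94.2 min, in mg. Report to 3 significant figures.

Total volume: dV/dt = Q_in − Q_out = 0.45100 m³/min, so V(t) = 20.5 + 0.45100 t and V(94.2) = 62.984 m³.
Species balance (pure solvent in): dm/dt = −Q_out · m/V(t).
Separate: dm/m = −Q_out dt/V(t) ⇒ ln(m/m₀) = −(Q_out/(Q_in−Q_out)) ln(V/V₀).
m = m₀ (V₀/V)^(Q_out/(Q_in−Q_out)) = 48.6 × (20.5/62.984)^(0.92683) = 17.172 mg.

17.2 mg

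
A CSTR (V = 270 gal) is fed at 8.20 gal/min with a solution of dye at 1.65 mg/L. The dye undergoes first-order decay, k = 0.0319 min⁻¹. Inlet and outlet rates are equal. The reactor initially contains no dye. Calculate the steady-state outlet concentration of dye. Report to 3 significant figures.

0.805 mg/L

V dC/dt = Q(C_in − C) − k V C.
At steady state: 0 = Q C_in − (Q + kV) C_ss, so C_ss = Q C_in/(Q + kV).
C_ss = 8.20·1.65/(8.20 + 0.0319·270) = 13.530/16.813 = 0.80473 mg/L.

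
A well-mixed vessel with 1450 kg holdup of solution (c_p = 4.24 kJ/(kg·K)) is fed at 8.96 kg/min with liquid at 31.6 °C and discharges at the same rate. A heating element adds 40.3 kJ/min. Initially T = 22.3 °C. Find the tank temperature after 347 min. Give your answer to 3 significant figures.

M c_p dT/dt = ṁ c_p (T_in − T) + Q̇.
Rearrange: dT/dt = (T_ss − T)/τ with τ = M/ṁ = 161.83 min and T_ss = T_in + Q̇/(ṁ c_p) = 32.661 °C.
T approaches T_ss exponentially: T(t) = T_ss + (T₀ − T_ss) e^(−t/τ).
T(347) = 32.661 + (-10.361)·e^(−347/161.83) = 32.661 + (-10.361)·0.11716 = 31.447 °C.

31.4 °C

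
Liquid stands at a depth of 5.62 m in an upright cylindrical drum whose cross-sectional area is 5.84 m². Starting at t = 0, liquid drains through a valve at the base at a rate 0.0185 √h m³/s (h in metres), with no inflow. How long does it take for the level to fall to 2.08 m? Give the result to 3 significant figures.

A dh/dt = −Q_out = −0.0185 √h.
Separate and integrate: 2(√h − √h₀) = −(0.0185/A) t.
t = 2A(√h₀ − √h)/0.0185 = 2·5.84·(√5.62 − √2.08)/0.0185
  = 11.680 × (2.3707 − 1.4422) / 0.0185 = 586.17 s.

586 s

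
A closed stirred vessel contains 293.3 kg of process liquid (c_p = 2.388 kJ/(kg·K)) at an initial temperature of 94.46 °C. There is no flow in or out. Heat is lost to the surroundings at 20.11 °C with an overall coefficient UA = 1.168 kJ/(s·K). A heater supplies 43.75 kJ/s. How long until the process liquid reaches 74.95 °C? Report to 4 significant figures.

Lumped-capacitance energy balance: M c_p dT/dt = UA(T_amb − T) + Q̇.
τ = M c_p/UA = 599.658 s; T_ss = T_amb + Q̇/UA = 20.11 + 43.75/1.168 = 57.5672 °C.
T(t) = T_ss + (T₀ − T_ss)e^(−t/τ); set T = 74.95:
t = −τ ln[(T − T_ss)/(T₀ − T_ss)] = −599.658 · ln(0.471171) = 451.264 s.

451.3 s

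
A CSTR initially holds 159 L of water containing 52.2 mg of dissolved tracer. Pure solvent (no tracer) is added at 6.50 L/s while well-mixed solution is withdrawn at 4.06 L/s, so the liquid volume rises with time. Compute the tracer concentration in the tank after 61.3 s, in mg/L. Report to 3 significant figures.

Let m(t) be the amount of tracer. Volume: V(t) = V₀ + (Q_in − Q_out) t = 159 + 2.4400 t; V(61.3) = 308.57 L.
Species balance (pure solvent in): dm/dt = −Q_out · m/V(t).
dm/m = −Q_out dt/(V₀ + 2.4400 t); integrating gives ln(m/m₀) = −(Q_out/(Q_in−Q_out)) ln(V/V₀).
m = m₀ (V₀/V)^(Q_out/(Q_in−Q_out)) = 52.2 × (159/308.57)^(1.6639) = 17.319 mg.
C = m/V = 17.319/308.57 = 0.056127 mg/L.

0.0561 mg/L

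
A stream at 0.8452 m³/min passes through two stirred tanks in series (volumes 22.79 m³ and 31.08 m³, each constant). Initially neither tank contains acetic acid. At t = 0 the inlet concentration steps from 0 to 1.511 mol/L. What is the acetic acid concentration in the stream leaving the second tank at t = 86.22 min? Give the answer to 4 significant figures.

Species balance on tank i: dCᵢ/dt = (Cᵢ₋₁ − Cᵢ)/τᵢ with τᵢ = Vᵢ/Q.
τ₁ = 22.79/0.8452 = 26.9640 min; τ₂ = 31.08/0.8452 = 36.7724 min.
Solving the cascade with C₁(0)=C₂(0)=0 gives C₂(t) = C_in[1 − (τ₁ e^(−t/τ₁) − τ₂ e^(−t/τ₂))/(τ₁ − τ₂)].
At t = 86.22: e^(−t/τ₁) = 0.0408604, e^(−t/τ₂) = 0.0958764.
C₂ = 1.511·[1 − (26.9640·0.0408604 − 36.7724·0.0958764)/(-9.80833)] = 1.511·0.752880 = 1.13760 mol/L.

1.138 mol/L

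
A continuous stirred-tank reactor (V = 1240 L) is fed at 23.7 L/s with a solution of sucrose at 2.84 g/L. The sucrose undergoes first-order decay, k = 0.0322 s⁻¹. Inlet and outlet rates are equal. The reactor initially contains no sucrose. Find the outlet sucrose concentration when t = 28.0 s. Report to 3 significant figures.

V dC/dt = Q(C_in − C) − k V C.
This is linear with rate a = Q/V + k = 0.051313 s⁻¹.
C_ss = Q C_in/(Q + kV) = 1.0578 g/L; C(t) = C_ss + (C₀ − C_ss) e^(−a t).
C(28.0) = 1.0578 + (-1.0578)·e^(−0.051313·28.0) = 1.0578 + (-1.0578)·0.23770 = 0.80639 g/L.

0.806 g/L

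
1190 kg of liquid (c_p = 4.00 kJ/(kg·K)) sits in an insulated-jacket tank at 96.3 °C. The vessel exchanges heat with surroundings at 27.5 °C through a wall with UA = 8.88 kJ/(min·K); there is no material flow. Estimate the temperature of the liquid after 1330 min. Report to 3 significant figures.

Lumped-capacitance energy balance: M c_p dT/dt = UA(T_amb − T).
dT/dt = (T_ss − T)/τ with T_ss = T_amb = 27.500 °C, τ = M c_p/UA = 1190·4.00/8.88 = 536.04 min.
Solution: T(t) = T_ss + (T₀ − T_ss) e^(−t/τ).
T(1330) = 27.500 + (68.800)·0.083645 = 33.255 °C.

33.3 °C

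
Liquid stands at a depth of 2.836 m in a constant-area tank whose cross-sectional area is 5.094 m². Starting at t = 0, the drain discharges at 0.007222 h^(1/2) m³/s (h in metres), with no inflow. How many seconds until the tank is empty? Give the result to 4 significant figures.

With no inflow, A dh/dt = −0.007222 √h.
Separate and integrate: 2(√h − √h₀) = −(0.007222/A) t.
Tank is empty when √h = 0: t_empty = 2A√h₀/0.007222.
t_empty = 2·5.094·√2.836/0.007222 = 10.1880·1.68404/0.007222 = 2375.66 s.

2376 s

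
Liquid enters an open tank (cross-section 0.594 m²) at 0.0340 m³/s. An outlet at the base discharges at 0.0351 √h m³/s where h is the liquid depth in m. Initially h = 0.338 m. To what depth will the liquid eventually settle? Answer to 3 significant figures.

0.938 m

A dh/dt = Q_in − 0.0351 √h. Steady state requires inflow = outflow:
Q_in = 0.0351 √h_ss ⇒ √h_ss = 0.0340/0.0351 = 0.96866.
h_ss = 0.96866² = 0.93830 m. (Since h₀ = 0.338 m < h_ss, the level will rise toward this value.)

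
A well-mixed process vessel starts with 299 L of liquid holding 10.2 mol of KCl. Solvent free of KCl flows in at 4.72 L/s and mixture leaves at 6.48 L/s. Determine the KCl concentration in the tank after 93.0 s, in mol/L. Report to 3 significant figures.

Let m(t) be the amount of KCl. Volume: V(t) = V₀ + (Q_in − Q_out) t = 299 − 1.7600 t; V(93.0) = 135.32 L.
No KCl enters, so dm/dt = −Q_out · (m/V).
Separate: dm/m = −Q_out dt/V(t) ⇒ ln(m/m₀) = −(Q_out/(Q_in−Q_out)) ln(V/V₀).
m = m₀ (V₀/V)^(Q_out/(Q_in−Q_out)) = 10.2 × (299/135.32)^(-3.6818) = 0.55070 mol.
C = m/V = 0.55070/135.32 = 0.0040696 mol/L.

0.00407 mol/L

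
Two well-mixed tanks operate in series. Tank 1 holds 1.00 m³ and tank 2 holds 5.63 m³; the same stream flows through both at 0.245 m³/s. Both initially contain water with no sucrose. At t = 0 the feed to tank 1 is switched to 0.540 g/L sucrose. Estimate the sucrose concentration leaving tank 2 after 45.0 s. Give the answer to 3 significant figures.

0.447 g/L

Time constants: τᵢ = Vᵢ/Q for each well-mixed tank.
τ₁ = 1.00/0.245 = 4.0816 s; τ₂ = 5.63/0.245 = 22.980 s.
Tank 1: C₁ = C_in(1 − e^(−t/τ₁)). Tank 2 (τ₁ ≠ τ₂): C₂ = C_in[1 − (τ₁ e^(−t/τ₁) − τ₂ e^(−t/τ₂))/(τ₁ − τ₂)].
At t = 45.0: e^(−t/τ₁) = 1.6289e-05, e^(−t/τ₂) = 0.14110.
C₂ = 0.540·[1 − (4.0816·1.6289e-05 − 22.980·0.14110)/(-18.898)] = 0.540·0.82842 = 0.44735 g/L.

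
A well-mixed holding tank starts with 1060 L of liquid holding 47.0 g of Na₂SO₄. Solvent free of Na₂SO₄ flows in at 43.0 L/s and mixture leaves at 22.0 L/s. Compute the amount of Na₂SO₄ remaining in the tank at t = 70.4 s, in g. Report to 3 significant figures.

18.8 g

Let m(t) be the amount of Na₂SO₄. Volume: V(t) = V₀ + (Q_in − Q_out) t = 1060 + 21.000 t; V(70.4) = 2538.4 L.
Species balance (pure solvent in): dm/dt = −Q_out · m/V(t).
dm/m = −Q_out dt/(V₀ + 21.000 t); integrating gives ln(m/m₀) = −(Q_out/(Q_in−Q_out)) ln(V/V₀).
m = m₀ (V₀/V)^(Q_out/(Q_in−Q_out)) = 47.0 × (1060/2538.4)^(1.0476) = 18.827 g.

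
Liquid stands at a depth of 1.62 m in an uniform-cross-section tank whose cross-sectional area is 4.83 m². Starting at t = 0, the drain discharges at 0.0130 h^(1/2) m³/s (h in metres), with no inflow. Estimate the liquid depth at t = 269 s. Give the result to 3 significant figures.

0.830 m

Accumulation of liquid (constant cross-section A): A dh/dt = −0.0130 √h.
∫ h^(−1/2) dh = −(0.0130/A) ∫ dt, giving 2√h = 2√h₀ − (0.0130/A) t.
√h = √1.62 − 0.0130·269/(2·4.83) = 1.2728 − 0.36201 = 0.91078.
h = 0.91078² = 0.82953 m.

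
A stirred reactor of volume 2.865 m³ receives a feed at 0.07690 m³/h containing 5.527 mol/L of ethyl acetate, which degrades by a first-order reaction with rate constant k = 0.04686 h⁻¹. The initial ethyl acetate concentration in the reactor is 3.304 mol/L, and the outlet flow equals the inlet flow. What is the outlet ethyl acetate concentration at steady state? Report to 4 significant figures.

V dC/dt = Q(C_in − C) − k V C.
At steady state: 0 = Q C_in − (Q + kV) C_ss, so C_ss = Q C_in/(Q + kV).
C_ss = 0.07690·5.527/(0.07690 + 0.04686·2.865) = 0.425026/0.211154 = 2.01287 mol/L.

2.013 mol/L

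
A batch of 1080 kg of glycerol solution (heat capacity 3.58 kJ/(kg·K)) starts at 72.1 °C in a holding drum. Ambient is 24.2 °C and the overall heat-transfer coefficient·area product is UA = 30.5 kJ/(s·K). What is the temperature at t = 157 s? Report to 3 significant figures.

Lumped-capacitance energy balance: M c_p dT/dt = UA(T_amb − T).
dT/dt = (T_ss − T)/τ with T_ss = T_amb = 24.200 °C, τ = M c_p/UA = 1080·3.58/30.5 = 126.77 s.
Integrating: T(t) = T_ss + (T₀ − T_ss) e^(−t/τ).
T(157) = 24.200 + (47.900)·0.28982 = 38.082 °C.

38.1 °C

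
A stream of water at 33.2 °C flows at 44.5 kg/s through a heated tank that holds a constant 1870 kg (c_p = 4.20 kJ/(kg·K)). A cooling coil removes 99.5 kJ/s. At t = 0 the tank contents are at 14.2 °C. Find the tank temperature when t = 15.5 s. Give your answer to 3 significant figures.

19.9 °C

M c_p dT/dt = ṁ c_p (T_in − T) − Q̇.
Rearrange: dT/dt = (T_ss − T)/τ with τ = M/ṁ = 42.022 s and T_ss = T_in − Q̇/(ṁ c_p) = 32.668 °C.
Integrating: T(t) = T_ss + (T₀ − T_ss) e^(−t/τ).
T(15.5) = 32.668 + (-18.468)·e^(−15.5/42.022) = 32.668 + (-18.468)·0.69153 = 19.897 °C.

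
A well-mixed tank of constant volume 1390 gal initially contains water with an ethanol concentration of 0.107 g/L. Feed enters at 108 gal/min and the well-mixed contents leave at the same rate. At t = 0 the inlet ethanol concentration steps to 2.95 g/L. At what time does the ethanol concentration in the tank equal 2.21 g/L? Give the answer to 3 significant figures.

Species balance: V dC/dt = Q(C_in − C) ⇒ τ = V/Q = 12.870 min.
C(t) = C_in + (C₀ − C_in) e^(−t/τ). Set C = 2.21 and solve for t:
e^(−t/τ) = (C − C_in)/(C₀ − C_in) = (2.21 − 2.95)/(0.107 − 2.95) = 0.26029
t = −τ ln(…) = 12.870 × 1.3460 = 17.323 min.

17.3 min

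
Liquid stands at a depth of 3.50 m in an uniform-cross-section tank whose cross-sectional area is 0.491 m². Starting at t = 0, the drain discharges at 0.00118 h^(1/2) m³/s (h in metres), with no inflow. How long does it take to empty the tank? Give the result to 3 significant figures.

Accumulation of liquid (constant cross-section A): A dh/dt = −0.00118 √h.
This is separable: 2 d(√h)/dt = −0.00118/A, so √h = √h₀ − (0.00118/(2A)) t.
Tank is empty when √h = 0: t_empty = 2A√h₀/0.00118.
t_empty = 2·0.491·√3.50/0.00118 = 0.98200·1.8708/0.00118 = 1556.9 s.

1560 s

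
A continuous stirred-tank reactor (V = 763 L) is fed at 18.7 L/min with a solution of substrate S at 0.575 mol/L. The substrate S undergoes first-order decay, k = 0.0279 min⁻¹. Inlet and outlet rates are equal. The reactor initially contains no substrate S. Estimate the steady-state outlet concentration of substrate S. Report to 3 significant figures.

V dC/dt = Q(C_in − C) − k V C.
At steady state: 0 = Q C_in − (Q + kV) C_ss, so C_ss = Q C_in/(Q + kV).
C_ss = 18.7·0.575/(18.7 + 0.0279·763) = 10.752/39.988 = 0.26890 mol/L.

0.269 mol/L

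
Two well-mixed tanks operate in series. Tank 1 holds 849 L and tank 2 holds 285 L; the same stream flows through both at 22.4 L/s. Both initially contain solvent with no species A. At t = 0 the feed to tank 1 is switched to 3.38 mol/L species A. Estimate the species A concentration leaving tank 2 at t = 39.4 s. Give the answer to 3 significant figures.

Time constants: τᵢ = Vᵢ/Q for each well-mixed tank.
τ₁ = 849/22.4 = 37.902 s; τ₂ = 285/22.4 = 12.723 s.
Solving the cascade with C₁(0)=C₂(0)=0 gives C₂(t) = C_in[1 − (τ₁ e^(−t/τ₁) − τ₂ e^(−t/τ₂))/(τ₁ − τ₂)].
At t = 39.4: e^(−t/τ₁) = 0.35362, e^(−t/τ₂) = 0.045198.
C₂ = 3.38·[1 − (37.902·0.35362 − 12.723·0.045198)/(25.179)] = 3.38·0.49053 = 1.6580 mol/L.

1.66 mol/L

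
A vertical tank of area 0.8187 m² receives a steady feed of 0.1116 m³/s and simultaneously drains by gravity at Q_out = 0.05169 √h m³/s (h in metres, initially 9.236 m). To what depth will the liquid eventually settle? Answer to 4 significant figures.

4.661 m

Level balance: A dh/dt = 0.1116 − 0.05169 √h. Setting dh/dt = 0:
Q_in = 0.05169 √h_ss ⇒ √h_ss = 0.1116/0.05169 = 2.15902.
h_ss = 2.15902² = 4.66139 m. (Since h₀ = 9.236 m > h_ss, the level will fall toward this value.)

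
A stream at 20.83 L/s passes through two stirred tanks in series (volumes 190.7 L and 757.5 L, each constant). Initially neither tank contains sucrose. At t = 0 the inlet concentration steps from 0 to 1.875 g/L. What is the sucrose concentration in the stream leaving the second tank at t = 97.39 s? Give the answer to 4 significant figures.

Time constants: τᵢ = Vᵢ/Q for each well-mixed tank.
τ₁ = 190.7/20.83 = 9.15506 s; τ₂ = 757.5/20.83 = 36.3658 s.
Solving the cascade with C₁(0)=C₂(0)=0 gives C₂(t) = C_in[1 − (τ₁ e^(−t/τ₁) − τ₂ e^(−t/τ₂))/(τ₁ − τ₂)].
At t = 97.39: e^(−t/τ₁) = 2.39911e-05, e^(−t/τ₂) = 0.0686960.
C₂ = 1.875·[1 − (9.15506·2.39911e-05 − 36.3658·0.0686960)/(-27.2108)] = 1.875·0.908199 = 1.70287 g/L.

1.703 g/L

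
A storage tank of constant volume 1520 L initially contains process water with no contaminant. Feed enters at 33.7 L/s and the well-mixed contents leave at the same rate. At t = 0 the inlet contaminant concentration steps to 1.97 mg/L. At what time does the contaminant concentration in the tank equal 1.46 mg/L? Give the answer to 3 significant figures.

Mass balance on the solute (V constant): V dC/dt = Q(C_in − C), so τ = V/Q = 45.104 s.
C(t) = C_in + (C₀ − C_in) e^(−t/τ). Set C = 1.46 and solve for t:
e^(−t/τ) = (C − C_in)/(C₀ − C_in) = (1.46 − 1.97)/(0 − 1.97) = 0.25888
t = −τ ln(…) = 45.104 × 1.3514 = 60.952 s.

61.0 s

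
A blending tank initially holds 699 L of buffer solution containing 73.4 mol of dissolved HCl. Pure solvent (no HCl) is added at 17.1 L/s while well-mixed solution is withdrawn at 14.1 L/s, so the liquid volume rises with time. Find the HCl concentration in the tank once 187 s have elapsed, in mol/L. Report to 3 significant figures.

0.00365 mol/L

Total volume: dV/dt = Q_in − Q_out = 3.0000 L/s, so V(t) = 699 + 3.0000 t and V(187) = 1260.0 L.
Solute balance: dm/dt = 0 − Q_out C = −Q_out m/V(t).
Separate: dm/m = −Q_out dt/V(t) ⇒ ln(m/m₀) = −(Q_out/(Q_in−Q_out)) ln(V/V₀).
m = m₀ (V₀/V)^(Q_out/(Q_in−Q_out)) = 73.4 × (699/1260.0)^(4.7000) = 4.6025 mol.
C = m/V = 4.6025/1260.0 = 0.0036528 mol/L.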